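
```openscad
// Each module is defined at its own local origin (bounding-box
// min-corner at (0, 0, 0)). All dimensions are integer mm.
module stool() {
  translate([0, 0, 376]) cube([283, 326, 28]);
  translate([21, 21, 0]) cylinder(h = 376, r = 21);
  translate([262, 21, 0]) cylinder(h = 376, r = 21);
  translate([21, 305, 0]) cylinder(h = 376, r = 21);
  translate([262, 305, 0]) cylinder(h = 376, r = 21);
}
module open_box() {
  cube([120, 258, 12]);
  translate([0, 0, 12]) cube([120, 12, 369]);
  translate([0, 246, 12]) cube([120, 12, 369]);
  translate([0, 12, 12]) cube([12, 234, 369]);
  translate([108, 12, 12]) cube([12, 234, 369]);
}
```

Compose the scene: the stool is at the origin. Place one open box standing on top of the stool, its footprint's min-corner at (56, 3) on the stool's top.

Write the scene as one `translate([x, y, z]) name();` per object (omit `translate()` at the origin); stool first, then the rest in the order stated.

stool();
translate([56, 3, 404]) open_box();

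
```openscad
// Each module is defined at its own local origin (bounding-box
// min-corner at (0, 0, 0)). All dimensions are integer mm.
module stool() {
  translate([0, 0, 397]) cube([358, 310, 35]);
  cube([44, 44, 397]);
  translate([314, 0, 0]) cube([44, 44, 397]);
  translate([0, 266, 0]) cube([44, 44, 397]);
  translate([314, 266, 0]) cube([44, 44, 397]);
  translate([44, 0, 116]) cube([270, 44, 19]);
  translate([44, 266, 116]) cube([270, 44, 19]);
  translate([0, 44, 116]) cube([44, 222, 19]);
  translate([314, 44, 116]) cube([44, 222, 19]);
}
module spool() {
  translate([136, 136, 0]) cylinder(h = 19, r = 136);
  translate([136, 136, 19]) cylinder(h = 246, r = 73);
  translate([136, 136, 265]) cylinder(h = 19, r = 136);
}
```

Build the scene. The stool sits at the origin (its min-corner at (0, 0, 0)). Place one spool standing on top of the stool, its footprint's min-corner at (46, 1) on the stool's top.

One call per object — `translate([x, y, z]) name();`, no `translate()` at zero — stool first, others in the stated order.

stool();
translate([46, 1, 432]) spool();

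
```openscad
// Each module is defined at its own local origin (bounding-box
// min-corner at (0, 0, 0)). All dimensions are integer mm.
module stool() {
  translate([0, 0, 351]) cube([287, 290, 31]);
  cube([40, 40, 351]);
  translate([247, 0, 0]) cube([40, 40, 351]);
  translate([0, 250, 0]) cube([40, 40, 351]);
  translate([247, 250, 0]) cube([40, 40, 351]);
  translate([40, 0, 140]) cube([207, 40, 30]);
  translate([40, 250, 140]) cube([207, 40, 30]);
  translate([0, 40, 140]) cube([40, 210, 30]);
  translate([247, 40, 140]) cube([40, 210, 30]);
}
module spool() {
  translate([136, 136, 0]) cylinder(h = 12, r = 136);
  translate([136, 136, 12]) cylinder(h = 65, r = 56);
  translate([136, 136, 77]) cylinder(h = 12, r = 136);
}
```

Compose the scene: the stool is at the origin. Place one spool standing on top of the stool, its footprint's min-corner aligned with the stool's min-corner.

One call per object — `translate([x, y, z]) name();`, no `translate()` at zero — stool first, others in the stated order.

stool();
translate([0, 0, 382]) spool();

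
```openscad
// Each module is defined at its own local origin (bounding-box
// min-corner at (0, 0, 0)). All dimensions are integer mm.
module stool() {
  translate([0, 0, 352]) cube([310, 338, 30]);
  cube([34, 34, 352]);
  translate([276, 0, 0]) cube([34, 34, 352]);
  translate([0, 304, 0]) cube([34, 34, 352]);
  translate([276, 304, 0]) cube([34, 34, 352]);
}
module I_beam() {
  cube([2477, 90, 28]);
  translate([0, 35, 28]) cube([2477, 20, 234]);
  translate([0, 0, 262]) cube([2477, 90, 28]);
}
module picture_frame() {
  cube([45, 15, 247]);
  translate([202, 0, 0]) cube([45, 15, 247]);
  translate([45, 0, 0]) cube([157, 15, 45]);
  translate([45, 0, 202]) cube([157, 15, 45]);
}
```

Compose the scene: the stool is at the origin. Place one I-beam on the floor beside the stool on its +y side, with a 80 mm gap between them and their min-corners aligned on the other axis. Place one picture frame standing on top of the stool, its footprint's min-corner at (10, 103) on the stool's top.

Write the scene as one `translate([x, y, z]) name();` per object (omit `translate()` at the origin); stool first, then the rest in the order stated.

stool();
translate([0, 418, 0]) I_beam();
translate([10, 103, 382]) picture_frame();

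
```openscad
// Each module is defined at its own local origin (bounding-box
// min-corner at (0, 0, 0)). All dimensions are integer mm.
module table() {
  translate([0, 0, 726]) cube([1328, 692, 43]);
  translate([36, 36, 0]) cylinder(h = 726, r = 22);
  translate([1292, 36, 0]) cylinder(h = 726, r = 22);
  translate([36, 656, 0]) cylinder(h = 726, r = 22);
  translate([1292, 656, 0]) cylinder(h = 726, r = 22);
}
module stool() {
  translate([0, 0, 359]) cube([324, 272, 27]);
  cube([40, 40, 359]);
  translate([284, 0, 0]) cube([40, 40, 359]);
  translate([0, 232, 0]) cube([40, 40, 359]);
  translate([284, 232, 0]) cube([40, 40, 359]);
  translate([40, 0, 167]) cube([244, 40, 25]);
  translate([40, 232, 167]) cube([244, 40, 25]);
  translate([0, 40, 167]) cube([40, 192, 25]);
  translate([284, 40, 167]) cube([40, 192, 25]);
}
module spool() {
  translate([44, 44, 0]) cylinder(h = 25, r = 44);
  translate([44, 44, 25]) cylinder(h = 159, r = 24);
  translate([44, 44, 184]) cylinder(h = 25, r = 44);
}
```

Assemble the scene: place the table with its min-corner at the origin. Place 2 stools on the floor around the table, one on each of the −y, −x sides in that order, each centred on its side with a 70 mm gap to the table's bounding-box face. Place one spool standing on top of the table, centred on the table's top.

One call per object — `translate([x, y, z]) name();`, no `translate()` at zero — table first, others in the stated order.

table();
translate([502, -342, 0]) stool();
translate([-394, 210, 0]) stool();
translate([620, 302, 769]) spool();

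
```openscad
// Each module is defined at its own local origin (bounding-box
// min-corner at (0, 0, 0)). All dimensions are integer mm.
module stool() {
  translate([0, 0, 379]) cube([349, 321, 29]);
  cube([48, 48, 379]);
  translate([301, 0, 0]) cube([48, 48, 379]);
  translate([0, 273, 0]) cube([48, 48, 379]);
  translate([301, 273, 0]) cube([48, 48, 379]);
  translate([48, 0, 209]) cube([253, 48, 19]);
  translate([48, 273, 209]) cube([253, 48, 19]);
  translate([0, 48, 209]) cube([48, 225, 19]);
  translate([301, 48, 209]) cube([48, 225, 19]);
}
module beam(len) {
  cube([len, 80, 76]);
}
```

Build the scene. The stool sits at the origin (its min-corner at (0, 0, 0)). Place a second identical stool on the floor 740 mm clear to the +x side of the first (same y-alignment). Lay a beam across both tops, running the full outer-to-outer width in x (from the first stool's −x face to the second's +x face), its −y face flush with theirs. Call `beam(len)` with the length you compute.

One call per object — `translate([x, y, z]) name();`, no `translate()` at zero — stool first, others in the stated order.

stool();
translate([1089, 0, 0]) stool();
translate([0, 0, 408]) beam(1438);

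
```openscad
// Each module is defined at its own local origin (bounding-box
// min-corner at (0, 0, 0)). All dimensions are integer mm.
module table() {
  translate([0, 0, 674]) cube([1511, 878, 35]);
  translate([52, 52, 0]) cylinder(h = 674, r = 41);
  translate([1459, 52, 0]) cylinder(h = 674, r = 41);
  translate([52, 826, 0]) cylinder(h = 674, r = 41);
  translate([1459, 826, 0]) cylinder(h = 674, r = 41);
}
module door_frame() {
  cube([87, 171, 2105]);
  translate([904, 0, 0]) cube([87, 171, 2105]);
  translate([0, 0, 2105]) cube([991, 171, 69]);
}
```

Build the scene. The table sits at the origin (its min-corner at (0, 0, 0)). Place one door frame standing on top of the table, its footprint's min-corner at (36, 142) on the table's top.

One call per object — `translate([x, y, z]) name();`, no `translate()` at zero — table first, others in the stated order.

table();
translate([36, 142, 709]) door_frame();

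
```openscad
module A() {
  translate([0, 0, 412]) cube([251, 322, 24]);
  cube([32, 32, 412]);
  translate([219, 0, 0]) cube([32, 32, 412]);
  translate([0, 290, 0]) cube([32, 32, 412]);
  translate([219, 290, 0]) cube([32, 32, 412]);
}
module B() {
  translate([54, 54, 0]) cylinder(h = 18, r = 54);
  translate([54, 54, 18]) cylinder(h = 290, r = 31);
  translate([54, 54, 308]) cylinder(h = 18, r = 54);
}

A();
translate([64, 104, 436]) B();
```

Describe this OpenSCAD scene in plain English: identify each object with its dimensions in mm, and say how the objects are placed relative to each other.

A is a simple wooden stool: a rectangular seat 251 mm (x) by 322 mm (y), 24 mm thick, top face at z = 436 mm, on four square legs, each 32×32 mm in cross-section. The legs rest on z = 0, each flush with a corner of the seat.

B is a spool: two coaxial disc flanges of radius 54 mm and thickness 18 mm, joined by a core cylinder of radius 31 mm and height 290 mm. The lower flange rests on z = 0 and the three cylinders share a vertical axis.

The spool is on top of the stool.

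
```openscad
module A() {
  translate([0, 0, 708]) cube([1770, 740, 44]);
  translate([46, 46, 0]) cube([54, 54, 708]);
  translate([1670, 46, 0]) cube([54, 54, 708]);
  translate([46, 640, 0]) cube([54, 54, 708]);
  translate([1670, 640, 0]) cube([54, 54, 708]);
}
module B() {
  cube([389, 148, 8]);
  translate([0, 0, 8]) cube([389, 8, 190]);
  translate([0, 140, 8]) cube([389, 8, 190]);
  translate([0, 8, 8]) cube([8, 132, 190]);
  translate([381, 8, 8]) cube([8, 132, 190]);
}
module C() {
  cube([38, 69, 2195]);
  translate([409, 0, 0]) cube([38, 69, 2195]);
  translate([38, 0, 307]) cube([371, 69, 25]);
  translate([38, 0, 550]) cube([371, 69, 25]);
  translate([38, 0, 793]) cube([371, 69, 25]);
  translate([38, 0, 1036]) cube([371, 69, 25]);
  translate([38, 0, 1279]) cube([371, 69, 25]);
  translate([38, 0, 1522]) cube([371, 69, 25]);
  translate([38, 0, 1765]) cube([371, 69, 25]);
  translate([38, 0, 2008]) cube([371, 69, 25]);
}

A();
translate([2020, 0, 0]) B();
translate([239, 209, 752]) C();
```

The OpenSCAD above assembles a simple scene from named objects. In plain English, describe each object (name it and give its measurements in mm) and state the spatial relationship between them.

A is a rectangular dining table. The top is 1770×740×44 mm with its upper surface at z = 752 mm. It stands on four 54×54 mm square legs, each inset 46 mm from the nearest pair of top edges, running from the floor to the underside of the top.

B is an open storage box with external size 389×148×198 mm and wall thickness 8 mm (the base is also 8 mm thick). The base covers the whole footprint; the four walls stand on the base, with the y-facing walls full-width and the x-facing walls fitting between their inner faces.

C is a wooden ladder with two side rails of 38×69 mm section and 2195 mm height, set 447 mm apart overall. Between them run 8 rectangular rungs (69 mm deep, 25 mm thick), front faces flush with the rails' −y face. The bottom of the first rung is 307 mm above the floor and each subsequent rung is 243 mm higher than the one below.

The open box is on the floor beside the table on its +x side. The ladder is on top of the table.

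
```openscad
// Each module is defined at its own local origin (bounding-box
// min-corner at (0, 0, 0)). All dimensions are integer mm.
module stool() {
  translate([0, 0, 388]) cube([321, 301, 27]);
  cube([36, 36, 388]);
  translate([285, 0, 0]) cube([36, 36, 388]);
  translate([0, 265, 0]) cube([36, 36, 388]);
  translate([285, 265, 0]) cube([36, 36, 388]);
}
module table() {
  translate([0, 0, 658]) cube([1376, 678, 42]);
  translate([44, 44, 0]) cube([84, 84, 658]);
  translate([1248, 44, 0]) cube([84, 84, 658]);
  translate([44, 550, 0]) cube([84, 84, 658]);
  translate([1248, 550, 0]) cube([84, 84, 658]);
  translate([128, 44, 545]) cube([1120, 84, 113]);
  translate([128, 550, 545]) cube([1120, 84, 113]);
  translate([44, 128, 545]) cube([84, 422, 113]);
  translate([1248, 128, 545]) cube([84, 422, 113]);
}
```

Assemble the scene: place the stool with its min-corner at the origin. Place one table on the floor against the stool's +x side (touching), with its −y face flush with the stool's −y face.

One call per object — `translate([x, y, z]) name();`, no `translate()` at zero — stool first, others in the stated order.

stool();
translate([321, 0, 0]) table();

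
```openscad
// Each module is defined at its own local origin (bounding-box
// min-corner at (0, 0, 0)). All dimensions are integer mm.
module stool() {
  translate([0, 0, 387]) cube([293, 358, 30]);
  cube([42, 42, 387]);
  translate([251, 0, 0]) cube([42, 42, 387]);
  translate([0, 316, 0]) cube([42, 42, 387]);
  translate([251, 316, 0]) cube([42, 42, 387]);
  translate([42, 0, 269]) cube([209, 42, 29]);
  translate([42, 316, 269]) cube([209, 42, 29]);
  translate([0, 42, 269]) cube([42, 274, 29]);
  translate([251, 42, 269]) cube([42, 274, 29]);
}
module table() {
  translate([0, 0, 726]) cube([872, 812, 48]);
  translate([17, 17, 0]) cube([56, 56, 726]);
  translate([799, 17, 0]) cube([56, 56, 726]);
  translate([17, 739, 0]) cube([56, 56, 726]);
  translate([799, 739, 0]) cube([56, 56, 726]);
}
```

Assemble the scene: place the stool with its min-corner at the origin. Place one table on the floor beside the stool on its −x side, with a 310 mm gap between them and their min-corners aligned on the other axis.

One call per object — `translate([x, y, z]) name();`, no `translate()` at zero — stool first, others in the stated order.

stool();
translate([-1182, 0, 0]) table();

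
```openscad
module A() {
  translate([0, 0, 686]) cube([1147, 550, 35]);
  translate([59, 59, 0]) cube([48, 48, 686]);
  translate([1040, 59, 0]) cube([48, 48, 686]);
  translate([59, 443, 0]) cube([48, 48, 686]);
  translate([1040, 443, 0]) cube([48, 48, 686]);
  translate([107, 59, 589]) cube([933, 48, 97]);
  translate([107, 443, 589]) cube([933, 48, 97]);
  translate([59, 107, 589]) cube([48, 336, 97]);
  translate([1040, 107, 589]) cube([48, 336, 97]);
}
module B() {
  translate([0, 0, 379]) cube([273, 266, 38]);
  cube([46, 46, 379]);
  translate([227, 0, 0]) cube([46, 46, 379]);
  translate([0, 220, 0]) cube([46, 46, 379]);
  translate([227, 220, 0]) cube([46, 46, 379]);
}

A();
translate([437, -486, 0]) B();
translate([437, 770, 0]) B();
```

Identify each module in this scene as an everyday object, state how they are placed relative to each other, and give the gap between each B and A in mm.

Each stool's nearest face is 220 mm from the table's bounding box.

A is a table. B is a stool. Two stools sit around the table at the −y, +y sides. The gap between each stool and the table is 220 mm.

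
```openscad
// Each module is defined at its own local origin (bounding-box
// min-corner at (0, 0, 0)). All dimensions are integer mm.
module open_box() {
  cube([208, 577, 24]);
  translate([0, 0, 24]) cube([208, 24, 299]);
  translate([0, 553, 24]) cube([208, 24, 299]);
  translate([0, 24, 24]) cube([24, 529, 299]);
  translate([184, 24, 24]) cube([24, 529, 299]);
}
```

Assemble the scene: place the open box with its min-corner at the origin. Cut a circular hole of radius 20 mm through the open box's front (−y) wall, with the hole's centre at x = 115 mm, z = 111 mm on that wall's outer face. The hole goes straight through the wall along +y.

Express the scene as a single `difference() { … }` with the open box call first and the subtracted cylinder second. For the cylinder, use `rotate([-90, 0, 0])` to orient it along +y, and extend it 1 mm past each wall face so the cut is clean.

difference() {
  open_box();
  translate([115, -1, 111]) rotate([-90, 0, 0]) cylinder(h = 26, r = 20);
}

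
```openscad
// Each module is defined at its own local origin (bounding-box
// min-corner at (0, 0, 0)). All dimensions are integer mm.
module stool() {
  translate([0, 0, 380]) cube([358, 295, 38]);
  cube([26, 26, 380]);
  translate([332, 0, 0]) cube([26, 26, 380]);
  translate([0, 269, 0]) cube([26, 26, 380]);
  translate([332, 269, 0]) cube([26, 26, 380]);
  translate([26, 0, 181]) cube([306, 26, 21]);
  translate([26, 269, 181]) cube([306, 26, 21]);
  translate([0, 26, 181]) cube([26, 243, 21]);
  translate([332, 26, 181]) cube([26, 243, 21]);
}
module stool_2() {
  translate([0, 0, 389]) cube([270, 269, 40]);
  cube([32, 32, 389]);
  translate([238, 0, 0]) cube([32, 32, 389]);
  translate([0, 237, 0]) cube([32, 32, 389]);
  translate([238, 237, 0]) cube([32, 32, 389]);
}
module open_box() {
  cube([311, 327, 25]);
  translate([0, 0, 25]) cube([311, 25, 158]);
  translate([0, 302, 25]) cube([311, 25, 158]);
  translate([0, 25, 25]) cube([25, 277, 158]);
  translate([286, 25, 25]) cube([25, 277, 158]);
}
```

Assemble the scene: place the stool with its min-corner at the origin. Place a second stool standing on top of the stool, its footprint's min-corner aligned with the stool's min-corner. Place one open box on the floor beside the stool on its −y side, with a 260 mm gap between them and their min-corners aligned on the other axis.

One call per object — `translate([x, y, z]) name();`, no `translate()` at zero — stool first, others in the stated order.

stool();
translate([0, 0, 418]) stool_2();
translate([0, -587, 0]) open_box();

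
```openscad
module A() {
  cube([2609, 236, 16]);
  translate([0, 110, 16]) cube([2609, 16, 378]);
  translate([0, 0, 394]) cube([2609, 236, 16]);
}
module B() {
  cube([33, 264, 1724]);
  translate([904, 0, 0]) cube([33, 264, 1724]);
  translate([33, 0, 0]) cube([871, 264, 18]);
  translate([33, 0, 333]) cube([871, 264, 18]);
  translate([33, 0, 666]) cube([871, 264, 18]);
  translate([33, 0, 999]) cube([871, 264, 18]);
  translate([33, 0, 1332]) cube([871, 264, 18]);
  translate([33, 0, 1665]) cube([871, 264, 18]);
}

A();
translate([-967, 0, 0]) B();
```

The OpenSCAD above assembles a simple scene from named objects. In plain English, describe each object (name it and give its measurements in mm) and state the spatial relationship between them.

A is an I-beam lying along x, 2609 mm long. Overall section height 410 mm. Two flanges 236 mm wide (y) and 16 mm thick, one on the floor and one at the top; a web 16 mm thick runs between them, centred on the flange width.

B is a bookshelf 937 mm wide overall, 264 mm deep and 1724 mm tall. The two sides are 33 mm thick vertical panels. 6 horizontal shelves of 18 mm thickness span between the inner faces of the sides; the lowest shelf sits on the floor and shelves are stacked with a clear vertical gap of 315 mm between each pair.

The bookshelf is on the floor beside the I-beam on its −x side.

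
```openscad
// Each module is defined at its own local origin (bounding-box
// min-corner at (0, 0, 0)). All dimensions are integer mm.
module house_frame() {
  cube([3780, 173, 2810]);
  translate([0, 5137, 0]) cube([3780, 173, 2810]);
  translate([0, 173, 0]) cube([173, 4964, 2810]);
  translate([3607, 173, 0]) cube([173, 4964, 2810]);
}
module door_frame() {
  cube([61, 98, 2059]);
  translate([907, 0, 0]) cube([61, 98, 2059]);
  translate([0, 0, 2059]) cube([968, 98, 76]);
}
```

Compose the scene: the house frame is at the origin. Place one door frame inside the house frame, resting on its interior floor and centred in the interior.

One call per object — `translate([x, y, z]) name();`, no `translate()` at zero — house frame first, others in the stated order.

house_frame();
translate([1406, 2606, 0]) door_frame();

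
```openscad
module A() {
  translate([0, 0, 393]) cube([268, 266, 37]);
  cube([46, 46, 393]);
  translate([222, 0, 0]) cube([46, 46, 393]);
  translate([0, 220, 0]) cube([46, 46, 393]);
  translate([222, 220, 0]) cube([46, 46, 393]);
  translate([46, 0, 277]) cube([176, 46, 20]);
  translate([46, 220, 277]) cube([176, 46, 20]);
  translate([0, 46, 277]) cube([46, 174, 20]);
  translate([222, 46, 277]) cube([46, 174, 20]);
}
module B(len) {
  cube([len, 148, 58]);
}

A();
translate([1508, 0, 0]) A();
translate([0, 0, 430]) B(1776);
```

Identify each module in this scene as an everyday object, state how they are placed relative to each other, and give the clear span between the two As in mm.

Second stool starts at x = 1508; first ends at x = 268; clear span = 1508 − 268 = 1240 mm.

A is a stool. B is a beam. A beam spans the tops of two stools. The clear span between the two stools is 1240 mm.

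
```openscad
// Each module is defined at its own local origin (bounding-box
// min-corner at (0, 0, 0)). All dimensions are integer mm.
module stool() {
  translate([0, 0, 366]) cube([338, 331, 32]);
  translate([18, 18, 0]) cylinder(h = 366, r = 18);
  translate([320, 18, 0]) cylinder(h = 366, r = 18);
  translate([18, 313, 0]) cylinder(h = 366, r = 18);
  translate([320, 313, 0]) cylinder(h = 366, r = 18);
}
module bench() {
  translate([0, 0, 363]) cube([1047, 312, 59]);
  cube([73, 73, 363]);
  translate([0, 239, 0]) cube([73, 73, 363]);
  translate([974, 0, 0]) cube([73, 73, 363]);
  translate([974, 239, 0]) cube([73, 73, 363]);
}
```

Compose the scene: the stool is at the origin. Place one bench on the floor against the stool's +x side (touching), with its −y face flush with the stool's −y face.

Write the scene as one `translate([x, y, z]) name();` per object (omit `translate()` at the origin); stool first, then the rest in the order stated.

stool();
translate([338, 0, 0]) bench();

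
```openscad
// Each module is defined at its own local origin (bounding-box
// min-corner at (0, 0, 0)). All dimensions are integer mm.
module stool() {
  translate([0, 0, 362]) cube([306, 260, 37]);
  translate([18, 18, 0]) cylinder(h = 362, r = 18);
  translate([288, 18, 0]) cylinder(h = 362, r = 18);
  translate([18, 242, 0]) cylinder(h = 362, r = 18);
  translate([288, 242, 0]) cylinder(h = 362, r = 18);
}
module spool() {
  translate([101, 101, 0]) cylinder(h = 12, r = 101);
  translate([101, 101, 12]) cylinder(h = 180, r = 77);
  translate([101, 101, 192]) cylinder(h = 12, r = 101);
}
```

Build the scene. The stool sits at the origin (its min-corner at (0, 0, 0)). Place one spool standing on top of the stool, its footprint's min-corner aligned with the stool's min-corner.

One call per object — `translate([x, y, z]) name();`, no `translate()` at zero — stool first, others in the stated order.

stool();
translate([0, 0, 399]) spool();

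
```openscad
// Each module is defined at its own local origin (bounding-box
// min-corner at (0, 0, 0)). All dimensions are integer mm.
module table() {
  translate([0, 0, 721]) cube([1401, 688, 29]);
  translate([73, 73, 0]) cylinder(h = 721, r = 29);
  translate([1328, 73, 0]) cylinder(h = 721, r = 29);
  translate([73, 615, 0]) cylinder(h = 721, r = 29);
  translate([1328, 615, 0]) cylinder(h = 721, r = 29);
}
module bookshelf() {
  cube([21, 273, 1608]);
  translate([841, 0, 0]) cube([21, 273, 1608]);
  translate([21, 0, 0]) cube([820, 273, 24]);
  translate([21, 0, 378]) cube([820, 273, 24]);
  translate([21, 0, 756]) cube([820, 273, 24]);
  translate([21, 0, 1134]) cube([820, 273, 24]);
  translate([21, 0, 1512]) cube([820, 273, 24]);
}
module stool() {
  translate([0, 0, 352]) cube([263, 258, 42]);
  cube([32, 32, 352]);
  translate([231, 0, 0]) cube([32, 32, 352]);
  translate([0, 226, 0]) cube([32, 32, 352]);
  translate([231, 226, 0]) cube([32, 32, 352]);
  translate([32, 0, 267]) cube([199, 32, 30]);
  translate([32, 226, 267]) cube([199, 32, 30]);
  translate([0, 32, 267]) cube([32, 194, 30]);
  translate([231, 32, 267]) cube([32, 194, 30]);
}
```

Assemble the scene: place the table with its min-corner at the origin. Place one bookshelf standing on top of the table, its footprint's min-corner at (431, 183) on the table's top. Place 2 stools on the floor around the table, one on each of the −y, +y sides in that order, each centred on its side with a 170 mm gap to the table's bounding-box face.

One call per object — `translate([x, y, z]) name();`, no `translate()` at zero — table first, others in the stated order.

table();
translate([431, 183, 750]) bookshelf();
translate([569, -428, 0]) stool();
translate([569, 858, 0]) stool();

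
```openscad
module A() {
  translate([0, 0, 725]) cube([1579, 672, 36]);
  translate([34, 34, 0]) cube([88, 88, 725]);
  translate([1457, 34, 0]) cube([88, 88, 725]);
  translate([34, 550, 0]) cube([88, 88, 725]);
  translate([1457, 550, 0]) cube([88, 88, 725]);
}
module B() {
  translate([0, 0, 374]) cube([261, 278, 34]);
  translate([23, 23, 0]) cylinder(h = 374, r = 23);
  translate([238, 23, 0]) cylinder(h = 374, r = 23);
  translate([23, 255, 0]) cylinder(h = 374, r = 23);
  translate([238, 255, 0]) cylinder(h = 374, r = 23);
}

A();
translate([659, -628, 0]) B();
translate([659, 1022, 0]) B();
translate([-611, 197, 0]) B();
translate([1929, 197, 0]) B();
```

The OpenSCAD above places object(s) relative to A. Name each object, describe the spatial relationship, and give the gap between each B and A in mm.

Each stool's nearest face is 350 mm from the table's bounding box.

A is a table. B is a stool. Four stools sit around the table at the −y, +y, −x, +x sides. The gap between each stool and the table is 350 mm.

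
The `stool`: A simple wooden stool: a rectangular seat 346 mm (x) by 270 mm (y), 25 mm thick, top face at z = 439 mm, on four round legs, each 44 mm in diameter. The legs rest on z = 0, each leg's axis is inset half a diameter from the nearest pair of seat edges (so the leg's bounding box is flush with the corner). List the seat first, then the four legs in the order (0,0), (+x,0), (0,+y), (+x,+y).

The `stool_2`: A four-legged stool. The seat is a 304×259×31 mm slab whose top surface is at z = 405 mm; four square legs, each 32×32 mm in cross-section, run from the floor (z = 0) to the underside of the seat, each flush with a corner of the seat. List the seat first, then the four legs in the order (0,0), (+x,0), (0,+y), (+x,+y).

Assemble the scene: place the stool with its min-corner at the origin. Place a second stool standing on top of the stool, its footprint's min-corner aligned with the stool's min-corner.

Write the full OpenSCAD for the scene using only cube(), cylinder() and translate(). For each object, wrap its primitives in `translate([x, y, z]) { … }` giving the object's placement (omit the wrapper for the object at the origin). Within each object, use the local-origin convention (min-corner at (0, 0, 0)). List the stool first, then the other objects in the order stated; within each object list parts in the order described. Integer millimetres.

translate([0, 0, 414]) cube([346, 270, 25]);
translate([22, 22, 0]) cylinder(h = 414, r = 22);
translate([324, 22, 0]) cylinder(h = 414, r = 22);
translate([22, 248, 0]) cylinder(h = 414, r = 22);
translate([324, 248, 0]) cylinder(h = 414, r = 22);
translate([0, 0, 439]) {
  translate([0, 0, 374]) cube([304, 259, 31]);
  cube([32, 32, 374]);
  translate([272, 0, 0]) cube([32, 32, 374]);
  translate([0, 227, 0]) cube([32, 32, 374]);
  translate([272, 227, 0]) cube([32, 32, 374]);
}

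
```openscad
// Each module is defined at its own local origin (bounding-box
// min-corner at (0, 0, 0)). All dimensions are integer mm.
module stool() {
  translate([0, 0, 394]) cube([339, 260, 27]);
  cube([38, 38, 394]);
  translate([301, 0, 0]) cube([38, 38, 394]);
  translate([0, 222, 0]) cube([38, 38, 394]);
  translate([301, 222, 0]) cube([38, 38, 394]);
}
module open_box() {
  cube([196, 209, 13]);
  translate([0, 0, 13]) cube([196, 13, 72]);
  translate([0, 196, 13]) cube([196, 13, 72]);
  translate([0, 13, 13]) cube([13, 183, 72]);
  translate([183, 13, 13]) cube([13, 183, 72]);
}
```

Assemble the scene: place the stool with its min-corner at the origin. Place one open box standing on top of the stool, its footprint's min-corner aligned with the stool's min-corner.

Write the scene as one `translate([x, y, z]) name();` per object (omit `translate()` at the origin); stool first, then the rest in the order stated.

stool();
translate([0, 0, 421]) open_box();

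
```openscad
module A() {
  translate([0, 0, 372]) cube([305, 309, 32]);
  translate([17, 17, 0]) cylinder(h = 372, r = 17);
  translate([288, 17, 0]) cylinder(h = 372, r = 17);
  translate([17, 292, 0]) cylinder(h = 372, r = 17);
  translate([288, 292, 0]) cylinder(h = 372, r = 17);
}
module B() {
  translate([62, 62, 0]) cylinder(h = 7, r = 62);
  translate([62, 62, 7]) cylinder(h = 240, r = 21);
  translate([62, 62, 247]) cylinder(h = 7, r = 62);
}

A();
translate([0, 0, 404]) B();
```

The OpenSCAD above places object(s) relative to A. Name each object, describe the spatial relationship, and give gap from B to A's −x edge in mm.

A is a stool. B is a spool. The spool is on top of the stool. The gap from the spool to the stool's −x edge is 0 mm.

The spool's min-x is at 0; the stool's min-x is 0; gap = 0 mm.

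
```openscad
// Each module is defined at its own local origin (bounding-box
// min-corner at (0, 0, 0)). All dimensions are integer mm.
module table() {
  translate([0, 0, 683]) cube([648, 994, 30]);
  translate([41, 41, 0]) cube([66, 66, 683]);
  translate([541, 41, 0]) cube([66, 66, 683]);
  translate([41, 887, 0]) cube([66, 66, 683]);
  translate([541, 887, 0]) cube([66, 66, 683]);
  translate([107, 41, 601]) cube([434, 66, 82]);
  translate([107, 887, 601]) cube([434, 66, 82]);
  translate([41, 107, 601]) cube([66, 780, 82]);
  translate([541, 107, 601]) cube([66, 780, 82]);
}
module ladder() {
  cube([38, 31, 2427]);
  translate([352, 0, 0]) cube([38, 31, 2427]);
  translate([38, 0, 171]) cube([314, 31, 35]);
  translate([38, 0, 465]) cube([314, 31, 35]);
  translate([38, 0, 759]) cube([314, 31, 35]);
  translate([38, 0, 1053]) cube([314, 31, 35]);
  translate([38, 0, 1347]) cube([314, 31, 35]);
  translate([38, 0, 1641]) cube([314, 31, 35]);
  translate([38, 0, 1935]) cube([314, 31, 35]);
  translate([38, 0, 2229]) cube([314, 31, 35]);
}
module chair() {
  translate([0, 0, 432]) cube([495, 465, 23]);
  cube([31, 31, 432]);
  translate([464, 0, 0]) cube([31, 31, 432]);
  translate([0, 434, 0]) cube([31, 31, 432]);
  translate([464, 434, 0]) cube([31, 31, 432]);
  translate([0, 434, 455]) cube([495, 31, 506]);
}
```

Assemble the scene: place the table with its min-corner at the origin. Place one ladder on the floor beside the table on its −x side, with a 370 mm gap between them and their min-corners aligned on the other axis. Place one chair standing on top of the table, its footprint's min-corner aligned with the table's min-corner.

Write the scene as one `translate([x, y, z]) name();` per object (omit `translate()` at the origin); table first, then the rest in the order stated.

table();
translate([-760, 0, 0]) ladder();
translate([0, 0, 713]) chair();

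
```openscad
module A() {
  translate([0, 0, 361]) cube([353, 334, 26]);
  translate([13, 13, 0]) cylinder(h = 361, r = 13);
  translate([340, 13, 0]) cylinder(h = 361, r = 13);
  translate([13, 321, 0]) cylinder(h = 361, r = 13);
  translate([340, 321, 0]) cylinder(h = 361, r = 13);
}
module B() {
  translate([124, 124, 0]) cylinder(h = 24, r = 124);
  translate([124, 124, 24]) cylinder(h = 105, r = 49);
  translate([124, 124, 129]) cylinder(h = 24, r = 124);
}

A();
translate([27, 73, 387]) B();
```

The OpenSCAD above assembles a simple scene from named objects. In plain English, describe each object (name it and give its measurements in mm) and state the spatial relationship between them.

A is a four-legged stool. The seat is a 353×334×26 mm slab whose top surface is at z = 387 mm; four round legs, each 26 mm in diameter, run from the floor (z = 0) to the underside of the seat, each leg's axis is inset half a diameter from the nearest pair of seat edges (so the leg's bounding box is flush with the corner).

B is a spool: two coaxial disc flanges of radius 124 mm and thickness 24 mm, joined by a core cylinder of radius 49 mm and height 105 mm. The lower flange rests on z = 0 and the three cylinders share a vertical axis.

The spool is on top of the stool.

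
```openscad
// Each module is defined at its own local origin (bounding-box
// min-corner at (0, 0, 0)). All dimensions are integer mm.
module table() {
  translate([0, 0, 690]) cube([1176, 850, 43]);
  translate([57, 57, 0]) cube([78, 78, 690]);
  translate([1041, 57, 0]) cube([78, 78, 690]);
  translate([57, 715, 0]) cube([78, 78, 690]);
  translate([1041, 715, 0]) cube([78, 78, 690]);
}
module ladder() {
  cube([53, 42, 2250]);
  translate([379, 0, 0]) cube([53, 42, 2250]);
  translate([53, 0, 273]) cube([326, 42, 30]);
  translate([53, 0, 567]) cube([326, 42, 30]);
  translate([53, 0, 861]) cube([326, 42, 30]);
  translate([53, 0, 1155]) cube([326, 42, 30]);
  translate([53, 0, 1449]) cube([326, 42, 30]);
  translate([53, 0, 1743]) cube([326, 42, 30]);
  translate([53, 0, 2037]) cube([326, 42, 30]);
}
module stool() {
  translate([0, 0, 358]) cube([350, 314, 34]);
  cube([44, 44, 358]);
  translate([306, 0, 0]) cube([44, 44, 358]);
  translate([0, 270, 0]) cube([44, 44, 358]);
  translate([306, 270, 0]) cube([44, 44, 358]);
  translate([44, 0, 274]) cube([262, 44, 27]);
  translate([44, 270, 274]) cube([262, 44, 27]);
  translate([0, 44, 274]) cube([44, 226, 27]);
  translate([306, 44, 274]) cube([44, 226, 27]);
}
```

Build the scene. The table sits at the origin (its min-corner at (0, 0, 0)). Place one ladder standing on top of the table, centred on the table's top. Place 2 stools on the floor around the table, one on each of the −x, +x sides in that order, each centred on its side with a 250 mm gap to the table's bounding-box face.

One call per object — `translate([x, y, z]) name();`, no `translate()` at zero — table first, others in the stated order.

table();
translate([372, 404, 733]) ladder();
translate([-600, 268, 0]) stool();
translate([1426, 268, 0]) stool();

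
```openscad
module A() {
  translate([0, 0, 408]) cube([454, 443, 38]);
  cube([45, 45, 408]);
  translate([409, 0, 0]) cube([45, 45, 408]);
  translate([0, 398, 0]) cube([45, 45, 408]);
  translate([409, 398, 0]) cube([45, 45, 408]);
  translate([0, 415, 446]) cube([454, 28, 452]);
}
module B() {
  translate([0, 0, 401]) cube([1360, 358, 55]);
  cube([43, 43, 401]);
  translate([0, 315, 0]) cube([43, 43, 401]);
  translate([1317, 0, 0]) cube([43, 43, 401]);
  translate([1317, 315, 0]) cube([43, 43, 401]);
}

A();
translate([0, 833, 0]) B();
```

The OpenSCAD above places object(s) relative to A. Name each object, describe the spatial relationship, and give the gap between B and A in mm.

The bench's nearest face is 390 mm from the chair's +y face.

A is a chair. B is a bench. The bench is on the floor beside the chair on its +y side. The gap between the bench and the chair is 390 mm.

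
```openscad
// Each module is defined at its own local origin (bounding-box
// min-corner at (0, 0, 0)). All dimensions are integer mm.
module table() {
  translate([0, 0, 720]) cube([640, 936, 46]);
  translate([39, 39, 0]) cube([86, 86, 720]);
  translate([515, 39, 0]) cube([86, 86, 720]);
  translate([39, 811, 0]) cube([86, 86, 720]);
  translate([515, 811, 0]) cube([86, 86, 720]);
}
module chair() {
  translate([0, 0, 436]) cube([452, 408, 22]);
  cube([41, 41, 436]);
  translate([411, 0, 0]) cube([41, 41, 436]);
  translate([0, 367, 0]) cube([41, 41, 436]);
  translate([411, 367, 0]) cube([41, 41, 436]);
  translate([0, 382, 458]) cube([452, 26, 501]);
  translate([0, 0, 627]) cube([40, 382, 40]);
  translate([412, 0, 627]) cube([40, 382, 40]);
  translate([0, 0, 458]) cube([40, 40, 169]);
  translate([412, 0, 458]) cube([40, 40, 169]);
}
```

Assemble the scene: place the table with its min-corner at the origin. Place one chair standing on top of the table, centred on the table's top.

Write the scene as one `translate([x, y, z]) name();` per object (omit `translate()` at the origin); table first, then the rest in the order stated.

table();
translate([94, 264, 766]) chair();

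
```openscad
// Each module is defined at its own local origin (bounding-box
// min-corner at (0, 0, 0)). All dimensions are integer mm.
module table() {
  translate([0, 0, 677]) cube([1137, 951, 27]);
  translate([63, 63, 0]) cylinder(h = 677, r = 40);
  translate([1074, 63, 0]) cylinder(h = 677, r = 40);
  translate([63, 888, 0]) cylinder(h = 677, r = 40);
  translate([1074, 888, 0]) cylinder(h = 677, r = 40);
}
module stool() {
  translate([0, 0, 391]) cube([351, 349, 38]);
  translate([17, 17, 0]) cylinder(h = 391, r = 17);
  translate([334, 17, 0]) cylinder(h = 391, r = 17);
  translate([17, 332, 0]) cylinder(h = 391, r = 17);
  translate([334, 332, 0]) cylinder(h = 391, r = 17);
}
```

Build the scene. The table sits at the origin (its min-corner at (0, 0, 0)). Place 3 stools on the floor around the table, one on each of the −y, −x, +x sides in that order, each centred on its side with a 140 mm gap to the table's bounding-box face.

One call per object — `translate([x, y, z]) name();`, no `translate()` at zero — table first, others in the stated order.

table();
translate([393, -489, 0]) stool();
translate([-491, 301, 0]) stool();
translate([1277, 301, 0]) stool();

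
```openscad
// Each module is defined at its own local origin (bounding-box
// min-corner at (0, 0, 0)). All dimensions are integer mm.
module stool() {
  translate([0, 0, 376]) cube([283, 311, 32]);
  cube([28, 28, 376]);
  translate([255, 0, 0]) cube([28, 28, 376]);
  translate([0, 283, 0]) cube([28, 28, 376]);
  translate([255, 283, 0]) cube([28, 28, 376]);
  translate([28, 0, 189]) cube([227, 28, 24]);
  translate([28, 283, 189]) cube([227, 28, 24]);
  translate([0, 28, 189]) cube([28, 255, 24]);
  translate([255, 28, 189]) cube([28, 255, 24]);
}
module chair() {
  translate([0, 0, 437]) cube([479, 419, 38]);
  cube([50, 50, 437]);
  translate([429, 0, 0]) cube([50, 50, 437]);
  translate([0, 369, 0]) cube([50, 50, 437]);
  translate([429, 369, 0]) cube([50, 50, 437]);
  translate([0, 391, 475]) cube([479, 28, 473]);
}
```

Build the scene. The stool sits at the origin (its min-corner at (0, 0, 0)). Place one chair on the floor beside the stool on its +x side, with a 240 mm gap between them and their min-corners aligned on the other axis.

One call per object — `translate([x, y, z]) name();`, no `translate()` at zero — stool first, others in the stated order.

stool();
translate([523, 0, 0]) chair();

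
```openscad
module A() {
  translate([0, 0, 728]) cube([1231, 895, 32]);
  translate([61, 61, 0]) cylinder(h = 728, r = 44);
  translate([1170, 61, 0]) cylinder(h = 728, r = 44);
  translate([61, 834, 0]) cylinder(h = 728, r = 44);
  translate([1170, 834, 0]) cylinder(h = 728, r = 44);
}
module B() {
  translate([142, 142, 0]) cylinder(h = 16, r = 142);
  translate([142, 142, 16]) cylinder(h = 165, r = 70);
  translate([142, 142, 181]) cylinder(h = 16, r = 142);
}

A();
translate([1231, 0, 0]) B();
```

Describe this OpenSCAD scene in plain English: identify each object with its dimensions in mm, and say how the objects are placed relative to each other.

A is a rectangular dining table. The top is 1231×895×32 mm with its upper surface at z = 760 mm. It stands on four round legs of 88 mm diameter, each leg's bounding box inset 17 mm from the nearest pair of top edges, running from the floor to the underside of the top.

B is a spool: two coaxial disc flanges of radius 142 mm and thickness 16 mm, joined by a core cylinder of radius 70 mm and height 165 mm. The lower flange rests on z = 0 and the three cylinders share a vertical axis.

The spool is against the table's +x side, with their −y faces flush.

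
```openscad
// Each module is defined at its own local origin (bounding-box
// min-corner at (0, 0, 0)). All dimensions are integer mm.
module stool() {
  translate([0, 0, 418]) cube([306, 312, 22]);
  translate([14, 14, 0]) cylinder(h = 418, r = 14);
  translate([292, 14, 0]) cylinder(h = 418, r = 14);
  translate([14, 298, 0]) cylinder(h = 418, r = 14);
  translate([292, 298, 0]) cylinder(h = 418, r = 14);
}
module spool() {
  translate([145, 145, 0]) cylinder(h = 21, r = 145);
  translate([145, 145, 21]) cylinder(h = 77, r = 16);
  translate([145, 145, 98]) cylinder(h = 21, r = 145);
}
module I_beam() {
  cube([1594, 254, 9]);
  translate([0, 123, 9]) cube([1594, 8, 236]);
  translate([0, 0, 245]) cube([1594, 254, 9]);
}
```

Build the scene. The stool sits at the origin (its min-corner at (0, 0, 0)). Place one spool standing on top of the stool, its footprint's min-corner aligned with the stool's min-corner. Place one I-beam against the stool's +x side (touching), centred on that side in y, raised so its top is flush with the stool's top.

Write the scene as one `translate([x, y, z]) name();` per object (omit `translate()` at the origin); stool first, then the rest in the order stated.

stool();
translate([0, 0, 440]) spool();
translate([306, 29, 186]) I_beam();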